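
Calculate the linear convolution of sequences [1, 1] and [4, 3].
y[0] = 1×4 = 4; y[1] = 1×3 + 1×4 = 7; y[2] = 1×3 = 3

[4, 7, 3]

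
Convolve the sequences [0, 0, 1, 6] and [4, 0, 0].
y[0] = 0×4 = 0; y[1] = 0×0 + 0×4 = 0; y[2] = 0×0 + 0×0 + 1×4 = 4; y[3] = 0×0 + 1×0 + 6×4 = 24; y[4] = 1×0 + 6×0 = 0; y[5] = 6×0 = 0

[0, 0, 4, 24, 0, 0]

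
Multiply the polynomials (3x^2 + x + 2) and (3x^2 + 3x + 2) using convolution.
Ascending coefficients: a = [2, 1, 3], b = [2, 3, 3]. c[0] = 2×2 = 4; c[1] = 2×3 + 1×2 = 8; c[2] = 2×3 + 1×3 + 3×2 = 15; c[3] = 1×3 + 3×3 = 12; c[4] = 3×3 = 9. Result coefficients: [4, 8, 15, 12, 9] → 9x^4 + 12x^3 + 15x^2 + 8x + 4

9x^4 + 12x^3 + 15x^2 + 8x + 4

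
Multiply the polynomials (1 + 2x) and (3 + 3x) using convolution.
Ascending coefficients: a = [1, 2], b = [3, 3]. c[0] = 1×3 = 3; c[1] = 1×3 + 2×3 = 9; c[2] = 2×3 = 6. Result coefficients: [3, 9, 6] → 3 + 9x + 6x^2

3 + 9x + 6x^2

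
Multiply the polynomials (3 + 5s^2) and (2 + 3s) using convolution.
Ascending coefficients: a = [3, 0, 5], b = [2, 3]. c[0] = 3×2 = 6; c[1] = 3×3 + 0×2 = 9; c[2] = 0×3 + 5×2 = 10; c[3] = 5×3 = 15. Result coefficients: [6, 9, 10, 15] → 6 + 9s + 10s^2 + 15s^3

6 + 9s + 10s^2 + 15s^3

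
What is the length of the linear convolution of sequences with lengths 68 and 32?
Linear/full convolution length: m + n - 1 = 68 + 32 - 1 = 99

99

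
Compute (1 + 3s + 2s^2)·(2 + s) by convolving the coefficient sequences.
Ascending coefficients: a = [1, 3, 2], b = [2, 1]. c[0] = 1×2 = 2; c[1] = 1×1 + 3×2 = 7; c[2] = 3×1 + 2×2 = 7; c[3] = 2×1 = 2. Result coefficients: [2, 7, 7, 2] → 2 + 7s + 7s^2 + 2s^3

2 + 7s + 7s^2 + 2s^3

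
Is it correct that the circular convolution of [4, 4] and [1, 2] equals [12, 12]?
Recompute circular convolution of [4, 4] and [1, 2]: y[0] = 4×1 + 4×2 = 12; y[1] = 4×2 + 4×1 = 12 → [12, 12]. Given [12, 12] matches, so answer: Yes

Yes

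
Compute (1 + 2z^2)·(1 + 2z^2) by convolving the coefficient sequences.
Ascending coefficients: a = [1, 0, 2], b = [1, 0, 2]. c[0] = 1×1 = 1; c[1] = 1×0 + 0×1 = 0; c[2] = 1×2 + 0×0 + 2×1 = 4; c[3] = 0×2 + 2×0 = 0; c[4] = 2×2 = 4. Result coefficients: [1, 0, 4, 0, 4] → 1 + 4z^2 + 4z^4

1 + 4z^2 + 4z^4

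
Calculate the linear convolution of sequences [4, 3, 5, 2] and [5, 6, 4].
y[0] = 4×5 = 20; y[1] = 4×6 + 3×5 = 39; y[2] = 4×4 + 3×6 + 5×5 = 59; y[3] = 3×4 + 5×6 + 2×5 = 52; y[4] = 5×4 + 2×6 = 32; y[5] = 2×4 = 8

[20, 39, 59, 52, 32, 8]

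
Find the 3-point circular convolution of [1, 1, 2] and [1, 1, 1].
Use y[k] = Σ_j f[j]·g[(k-j) mod 3]. y[0] = 1×1 + 1×1 + 2×1 = 4; y[1] = 1×1 + 1×1 + 2×1 = 4; y[2] = 1×1 + 1×1 + 2×1 = 4. Result: [4, 4, 4]

[4, 4, 4]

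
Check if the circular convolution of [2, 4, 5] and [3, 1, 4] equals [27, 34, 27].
Recompute circular convolution of [2, 4, 5] and [3, 1, 4]: y[0] = 2×3 + 4×4 + 5×1 = 27; y[1] = 2×1 + 4×3 + 5×4 = 34; y[2] = 2×4 + 4×1 + 5×3 = 27 → [27, 34, 27]. Given [27, 34, 27] matches, so answer: Yes

Yes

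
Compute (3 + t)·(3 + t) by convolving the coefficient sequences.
Ascending coefficients: a = [3, 1], b = [3, 1]. c[0] = 3×3 = 9; c[1] = 3×1 + 1×3 = 6; c[2] = 1×1 = 1. Result coefficients: [9, 6, 1] → 9 + 6t + t^2

9 + 6t + t^2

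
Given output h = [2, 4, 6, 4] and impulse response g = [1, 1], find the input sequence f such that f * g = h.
Deconvolve h=[2, 4, 6, 4] by g=[1, 1]. Since g[0]=1, solve forward: f[0] = h[0] / 1 = 2; f[1] = (h[1] - 2×1) / 1 = 2; f[2] = (h[2] - 2×1) / 1 = 4. So f = [2, 2, 4]. Check by forward convolution: h[0] = 2×1 = 2; h[1] = 2×1 + 2×1 = 4; h[2] = 2×1 + 4×1 = 6; h[3] = 4×1 = 4

[2, 2, 4]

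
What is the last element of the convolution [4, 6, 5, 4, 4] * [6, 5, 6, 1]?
Use y[k] = Σ_i a[i]·b[k-i] at k=7. y[7] = 4×1 = 4

4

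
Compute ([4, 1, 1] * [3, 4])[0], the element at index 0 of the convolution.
Use y[k] = Σ_i a[i]·b[k-i] at k=0. y[0] = 4×3 = 12

12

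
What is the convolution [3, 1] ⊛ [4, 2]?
y[0] = 3×4 = 12; y[1] = 3×2 + 1×4 = 10; y[2] = 1×2 = 2

[12, 10, 2]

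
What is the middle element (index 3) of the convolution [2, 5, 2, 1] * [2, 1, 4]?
Use y[k] = Σ_i a[i]·b[k-i] at k=3. y[3] = 5×4 + 2×1 + 1×2 = 24

24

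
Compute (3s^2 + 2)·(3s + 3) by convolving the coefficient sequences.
Ascending coefficients: a = [2, 0, 3], b = [3, 3]. c[0] = 2×3 = 6; c[1] = 2×3 + 0×3 = 6; c[2] = 0×3 + 3×3 = 9; c[3] = 3×3 = 9. Result coefficients: [6, 6, 9, 9] → 9s^3 + 9s^2 + 6s + 6

9s^3 + 9s^2 + 6s + 6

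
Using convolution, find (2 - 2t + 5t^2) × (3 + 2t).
Ascending coefficients: a = [2, -2, 5], b = [3, 2]. c[0] = 2×3 = 6; c[1] = 2×2 + -2×3 = -2; c[2] = -2×2 + 5×3 = 11; c[3] = 5×2 = 10. Result coefficients: [6, -2, 11, 10] → 6 - 2t + 11t^2 + 10t^3

6 - 2t + 11t^2 + 10t^3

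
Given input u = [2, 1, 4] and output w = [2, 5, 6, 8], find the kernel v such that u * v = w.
Output length 4 = len(u) + len(v) - 1 ⇒ len(v) = 2. Solve v forward using v[k] = (w[k] - Σ_{i≥1} u[i]·v[k-i]) / u[0]: v[0] = w[0] / u[0] = 2 / 2 = 1; v[1] = (w[1] - 1×1) / u[0] = (5 - 1×1) / 2 = 2. So v = [1, 2]. Forward-check [2, 1, 4] * [1, 2]: w[0] = 2×1 = 2; w[1] = 2×2 + 1×1 = 5; w[2] = 1×2 + 4×1 = 6; w[3] = 4×2 = 8 → [2, 5, 6, 8] ✓

[1, 2]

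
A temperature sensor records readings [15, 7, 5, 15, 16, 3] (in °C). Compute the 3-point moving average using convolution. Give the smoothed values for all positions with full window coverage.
3-point moving average kernel = [1, 1, 1]. Apply in 'valid' mode (full window coverage): avg[0] = (15 + 7 + 5) / 3 = 9.0; avg[1] = (7 + 5 + 15) / 3 = 9.0; avg[2] = (5 + 15 + 16) / 3 = 12.0; avg[3] = (15 + 16 + 3) / 3 = 11.33. Smoothed values: [9.0, 9.0, 12.0, 11.33]

[9.0, 9.0, 12.0, 11.33]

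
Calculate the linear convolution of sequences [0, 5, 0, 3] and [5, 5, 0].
y[0] = 0×5 = 0; y[1] = 0×5 + 5×5 = 25; y[2] = 0×0 + 5×5 + 0×5 = 25; y[3] = 5×0 + 0×5 + 3×5 = 15; y[4] = 0×0 + 3×5 = 15; y[5] = 3×0 = 0

[0, 25, 25, 15, 15, 0]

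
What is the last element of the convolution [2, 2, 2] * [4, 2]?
Use y[k] = Σ_i a[i]·b[k-i] at k=3. y[3] = 2×2 = 4

4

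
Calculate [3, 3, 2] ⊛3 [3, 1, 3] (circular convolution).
Use y[k] = Σ_j x[j]·h[(k-j) mod 3]. y[0] = 3×3 + 3×3 + 2×1 = 20; y[1] = 3×1 + 3×3 + 2×3 = 18; y[2] = 3×3 + 3×1 + 2×3 = 18. Result: [20, 18, 18]

[20, 18, 18]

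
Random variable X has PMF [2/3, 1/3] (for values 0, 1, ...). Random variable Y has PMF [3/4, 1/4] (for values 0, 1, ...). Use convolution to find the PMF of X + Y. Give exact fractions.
P(X+Y=k) = Σ_i P(X=i)·P(Y=k-i) — a convolution of [2/3, 1/3] and [3/4, 1/4]. P(X+Y=0) = (2/3)×(3/4) = 1/2; P(X+Y=1) = (2/3)×(1/4) + (1/3)×(3/4) = 1/6 + 1/4 = 5/12; P(X+Y=2) = (1/3)×(1/4) = 1/12. PMF: [1/2, 5/12, 1/12] (sums to 1 ✓)

[1/2, 5/12, 1/12]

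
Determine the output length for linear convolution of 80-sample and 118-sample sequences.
Linear/full convolution length: m + n - 1 = 80 + 118 - 1 = 197

197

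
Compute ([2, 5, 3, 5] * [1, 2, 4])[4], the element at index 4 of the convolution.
Use y[k] = Σ_i a[i]·b[k-i] at k=4. y[4] = 3×4 + 5×2 = 22

22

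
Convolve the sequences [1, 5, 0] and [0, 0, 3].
y[0] = 1×0 = 0; y[1] = 1×0 + 5×0 = 0; y[2] = 1×3 + 5×0 + 0×0 = 3; y[3] = 5×3 + 0×0 = 15; y[4] = 0×3 = 0

[0, 0, 3, 15, 0]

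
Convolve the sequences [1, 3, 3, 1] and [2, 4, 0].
y[0] = 1×2 = 2; y[1] = 1×4 + 3×2 = 10; y[2] = 1×0 + 3×4 + 3×2 = 18; y[3] = 3×0 + 3×4 + 1×2 = 14; y[4] = 3×0 + 1×4 = 4; y[5] = 1×0 = 0

[2, 10, 18, 14, 4, 0]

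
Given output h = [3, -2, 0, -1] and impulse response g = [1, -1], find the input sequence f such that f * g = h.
Deconvolve h=[3, -2, 0, -1] by g=[1, -1]. Since g[0]=1, solve forward: f[0] = h[0] / 1 = 3; f[1] = (h[1] - 3×-1) / 1 = 1; f[2] = (h[2] - 1×-1) / 1 = 1. So f = [3, 1, 1]. Check by forward convolution: h[0] = 3×1 = 3; h[1] = 3×-1 + 1×1 = -2; h[2] = 1×-1 + 1×1 = 0; h[3] = 1×-1 = -1

[3, 1, 1]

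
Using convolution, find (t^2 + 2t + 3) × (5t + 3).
Ascending coefficients: a = [3, 2, 1], b = [3, 5]. c[0] = 3×3 = 9; c[1] = 3×5 + 2×3 = 21; c[2] = 2×5 + 1×3 = 13; c[3] = 1×5 = 5. Result coefficients: [9, 21, 13, 5] → 5t^3 + 13t^2 + 21t + 9

5t^3 + 13t^2 + 21t + 9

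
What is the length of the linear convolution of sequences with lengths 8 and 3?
Linear/full convolution length: m + n - 1 = 8 + 3 - 1 = 10

10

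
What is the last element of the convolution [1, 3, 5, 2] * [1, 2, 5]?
Use y[k] = Σ_i a[i]·b[k-i] at k=5. y[5] = 2×5 = 10

10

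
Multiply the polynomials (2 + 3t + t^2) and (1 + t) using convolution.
Ascending coefficients: a = [2, 3, 1], b = [1, 1]. c[0] = 2×1 = 2; c[1] = 2×1 + 3×1 = 5; c[2] = 3×1 + 1×1 = 4; c[3] = 1×1 = 1. Result coefficients: [2, 5, 4, 1] → 2 + 5t + 4t^2 + t^3

2 + 5t + 4t^2 + t^3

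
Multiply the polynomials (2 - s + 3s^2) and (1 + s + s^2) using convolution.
Ascending coefficients: a = [2, -1, 3], b = [1, 1, 1]. c[0] = 2×1 = 2; c[1] = 2×1 + -1×1 = 1; c[2] = 2×1 + -1×1 + 3×1 = 4; c[3] = -1×1 + 3×1 = 2; c[4] = 3×1 = 3. Result coefficients: [2, 1, 4, 2, 3] → 2 + s + 4s^2 + 2s^3 + 3s^4

2 + s + 4s^2 + 2s^3 + 3s^4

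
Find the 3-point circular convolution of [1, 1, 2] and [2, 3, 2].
Use y[k] = Σ_j f[j]·g[(k-j) mod 3]. y[0] = 1×2 + 1×2 + 2×3 = 10; y[1] = 1×3 + 1×2 + 2×2 = 9; y[2] = 1×2 + 1×3 + 2×2 = 9. Result: [10, 9, 9]

[10, 9, 9]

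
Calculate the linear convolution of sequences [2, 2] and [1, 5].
y[0] = 2×1 = 2; y[1] = 2×5 + 2×1 = 12; y[2] = 2×5 = 10

[2, 12, 10]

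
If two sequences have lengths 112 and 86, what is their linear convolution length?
Linear/full convolution length: m + n - 1 = 112 + 86 - 1 = 197

197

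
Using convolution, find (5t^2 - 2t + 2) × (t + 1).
Ascending coefficients: a = [2, -2, 5], b = [1, 1]. c[0] = 2×1 = 2; c[1] = 2×1 + -2×1 = 0; c[2] = -2×1 + 5×1 = 3; c[3] = 5×1 = 5. Result coefficients: [2, 0, 3, 5] → 5t^3 + 3t^2 + 2

5t^3 + 3t^2 + 2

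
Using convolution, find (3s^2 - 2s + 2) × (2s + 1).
Ascending coefficients: a = [2, -2, 3], b = [1, 2]. c[0] = 2×1 = 2; c[1] = 2×2 + -2×1 = 2; c[2] = -2×2 + 3×1 = -1; c[3] = 3×2 = 6. Result coefficients: [2, 2, -1, 6] → 6s^3 - s^2 + 2s + 2

6s^3 - s^2 + 2s + 2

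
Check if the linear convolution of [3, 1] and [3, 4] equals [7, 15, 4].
Recompute linear convolution of [3, 1] and [3, 4]: y[0] = 3×3 = 9; y[1] = 3×4 + 1×3 = 15; y[2] = 1×4 = 4 → [9, 15, 4]. Compare to given [7, 15, 4]: they differ at index 0: given 7, correct 9, so answer: No

No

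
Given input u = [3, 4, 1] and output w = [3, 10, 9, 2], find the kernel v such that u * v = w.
Output length 4 = len(u) + len(v) - 1 ⇒ len(v) = 2. Solve v forward using v[k] = (w[k] - Σ_{i≥1} u[i]·v[k-i]) / u[0]: v[0] = w[0] / u[0] = 3 / 3 = 1; v[1] = (w[1] - 4×1) / u[0] = (10 - 4×1) / 3 = 2. So v = [1, 2]. Forward-check [3, 4, 1] * [1, 2]: w[0] = 3×1 = 3; w[1] = 3×2 + 4×1 = 10; w[2] = 4×2 + 1×1 = 9; w[3] = 1×2 = 2 → [3, 10, 9, 2] ✓

[1, 2]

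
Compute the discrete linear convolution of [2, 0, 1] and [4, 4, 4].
y[0] = 2×4 = 8; y[1] = 2×4 + 0×4 = 8; y[2] = 2×4 + 0×4 + 1×4 = 12; y[3] = 0×4 + 1×4 = 4; y[4] = 1×4 = 4

[8, 8, 12, 4, 4]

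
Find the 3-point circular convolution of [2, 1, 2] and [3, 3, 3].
Use y[k] = Σ_j x[j]·h[(k-j) mod 3]. y[0] = 2×3 + 1×3 + 2×3 = 15; y[1] = 2×3 + 1×3 + 2×3 = 15; y[2] = 2×3 + 1×3 + 2×3 = 15. Result: [15, 15, 15]

[15, 15, 15]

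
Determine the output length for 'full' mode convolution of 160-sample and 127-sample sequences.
Linear/full convolution length: m + n - 1 = 160 + 127 - 1 = 286

286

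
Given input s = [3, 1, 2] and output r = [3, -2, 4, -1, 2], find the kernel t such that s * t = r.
Output length 5 = len(s) + len(t) - 1 ⇒ len(t) = 3. Solve t forward using t[k] = (r[k] - Σ_{i≥1} s[i]·t[k-i]) / s[0]: t[0] = r[0] / s[0] = 3 / 3 = 1; t[1] = (r[1] - 1×1) / s[0] = (-2 - 1×1) / 3 = -1; t[2] = (r[2] - 1×-1 - 2×1) / s[0] = (4 - 1×-1 - 2×1) / 3 = 1. So t = [1, -1, 1]. Forward-check [3, 1, 2] * [1, -1, 1]: r[0] = 3×1 = 3; r[1] = 3×-1 + 1×1 = -2; r[2] = 3×1 + 1×-1 + 2×1 = 4; r[3] = 1×1 + 2×-1 = -1; r[4] = 2×1 = 2 → [3, -2, 4, -1, 2] ✓

[1, -1, 1]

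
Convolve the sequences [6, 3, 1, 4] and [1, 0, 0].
y[0] = 6×1 = 6; y[1] = 6×0 + 3×1 = 3; y[2] = 6×0 + 3×0 + 1×1 = 1; y[3] = 3×0 + 1×0 + 4×1 = 4; y[4] = 1×0 + 4×0 = 0; y[5] = 4×0 = 0

[6, 3, 1, 4, 0, 0]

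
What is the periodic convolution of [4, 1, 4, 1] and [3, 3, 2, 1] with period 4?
Use y[k] = Σ_j s[j]·t[(k-j) mod 4]. y[0] = 4×3 + 1×1 + 4×2 + 1×3 = 24; y[1] = 4×3 + 1×3 + 4×1 + 1×2 = 21; y[2] = 4×2 + 1×3 + 4×3 + 1×1 = 24; y[3] = 4×1 + 1×2 + 4×3 + 1×3 = 21. Result: [24, 21, 24, 21]

[24, 21, 24, 21]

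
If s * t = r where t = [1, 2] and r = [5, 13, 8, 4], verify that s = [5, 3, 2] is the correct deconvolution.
Forward-compute [5, 3, 2] * [1, 2]: r[0] = 5×1 = 5; r[1] = 5×2 + 3×1 = 13; r[2] = 3×2 + 2×1 = 8; r[3] = 2×2 = 4 → [5, 13, 8, 4]. Matches given r = [5, 13, 8, 4], so verified.

Verified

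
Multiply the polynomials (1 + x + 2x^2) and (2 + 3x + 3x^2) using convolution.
Ascending coefficients: a = [1, 1, 2], b = [2, 3, 3]. c[0] = 1×2 = 2; c[1] = 1×3 + 1×2 = 5; c[2] = 1×3 + 1×3 + 2×2 = 10; c[3] = 1×3 + 2×3 = 9; c[4] = 2×3 = 6. Result coefficients: [2, 5, 10, 9, 6] → 2 + 5x + 10x^2 + 9x^3 + 6x^4

2 + 5x + 10x^2 + 9x^3 + 6x^4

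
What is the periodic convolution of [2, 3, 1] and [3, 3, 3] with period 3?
Use y[k] = Σ_j a[j]·b[(k-j) mod 3]. y[0] = 2×3 + 3×3 + 1×3 = 18; y[1] = 2×3 + 3×3 + 1×3 = 18; y[2] = 2×3 + 3×3 + 1×3 = 18. Result: [18, 18, 18]

[18, 18, 18]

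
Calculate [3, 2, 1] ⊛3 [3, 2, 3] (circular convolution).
Use y[k] = Σ_j f[j]·g[(k-j) mod 3]. y[0] = 3×3 + 2×3 + 1×2 = 17; y[1] = 3×2 + 2×3 + 1×3 = 15; y[2] = 3×3 + 2×2 + 1×3 = 16. Result: [17, 15, 16]

[17, 15, 16]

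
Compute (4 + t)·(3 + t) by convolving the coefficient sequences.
Ascending coefficients: a = [4, 1], b = [3, 1]. c[0] = 4×3 = 12; c[1] = 4×1 + 1×3 = 7; c[2] = 1×1 = 1. Result coefficients: [12, 7, 1] → 12 + 7t + t^2

12 + 7t + t^2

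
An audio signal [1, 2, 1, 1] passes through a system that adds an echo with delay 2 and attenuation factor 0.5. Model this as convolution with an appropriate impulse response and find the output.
Direct-path + delayed-attenuated-path model → impulse response h = [1, 0, 0.5] (1 at lag 0, 0.5 at lag 2). Output y[n] = x[n] + 0.5·x[n - 2] (with x[n] = 0 outside 0..3): y[0] = 1 + 0.5×0 = 1; y[1] = 2 + 0.5×0 = 2; y[2] = 1 + 0.5×1 = 1.5; y[3] = 1 + 0.5×2 = 2.0; y[4] = 0 + 0.5×1 = 0.5; y[5] = 0 + 0.5×1 = 0.5. So y = [1, 2, 1.5, 2.0, 0.5, 0.5]

[1, 2, 1.5, 2.0, 0.5, 0.5]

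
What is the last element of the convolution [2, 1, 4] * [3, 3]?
Use y[k] = Σ_i a[i]·b[k-i] at k=3. y[3] = 4×3 = 12

12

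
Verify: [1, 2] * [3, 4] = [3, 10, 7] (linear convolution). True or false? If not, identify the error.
Recompute linear convolution of [1, 2] and [3, 4]: y[0] = 1×3 = 3; y[1] = 1×4 + 2×3 = 10; y[2] = 2×4 = 8 → [3, 10, 8]. Compare to given [3, 10, 7]: they differ at index 2: given 7, correct 8, so answer: No

No. Error at index 2: given 7, correct 8.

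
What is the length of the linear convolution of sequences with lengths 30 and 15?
Linear/full convolution length: m + n - 1 = 30 + 15 - 1 = 44

44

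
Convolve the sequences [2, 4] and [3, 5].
y[0] = 2×3 = 6; y[1] = 2×5 + 4×3 = 22; y[2] = 4×5 = 20

[6, 22, 20]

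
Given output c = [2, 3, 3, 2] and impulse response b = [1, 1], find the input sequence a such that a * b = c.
Deconvolve c=[2, 3, 3, 2] by b=[1, 1]. Since b[0]=1, solve forward: a[0] = c[0] / 1 = 2; a[1] = (c[1] - 2×1) / 1 = 1; a[2] = (c[2] - 1×1) / 1 = 2. So a = [2, 1, 2]. Check by forward convolution: c[0] = 2×1 = 2; c[1] = 2×1 + 1×1 = 3; c[2] = 1×1 + 2×1 = 3; c[3] = 2×1 = 2

[2, 1, 2]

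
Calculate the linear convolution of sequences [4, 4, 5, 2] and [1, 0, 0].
y[0] = 4×1 = 4; y[1] = 4×0 + 4×1 = 4; y[2] = 4×0 + 4×0 + 5×1 = 5; y[3] = 4×0 + 5×0 + 2×1 = 2; y[4] = 5×0 + 2×0 = 0; y[5] = 2×0 = 0

[4, 4, 5, 2, 0, 0]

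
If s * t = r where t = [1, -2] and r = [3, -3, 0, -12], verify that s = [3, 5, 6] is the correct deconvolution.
Forward-compute [3, 5, 6] * [1, -2]: r[0] = 3×1 = 3; r[1] = 3×-2 + 5×1 = -1; r[2] = 5×-2 + 6×1 = -4; r[3] = 6×-2 = -12 → [3, -1, -4, -12]. Does not match given r = [3, -3, 0, -12].

Not verified. [3, 5, 6] * [1, -2] = [3, -1, -4, -12], which differs from [3, -3, 0, -12] at index 1.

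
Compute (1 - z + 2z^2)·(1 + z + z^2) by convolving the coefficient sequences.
Ascending coefficients: a = [1, -1, 2], b = [1, 1, 1]. c[0] = 1×1 = 1; c[1] = 1×1 + -1×1 = 0; c[2] = 1×1 + -1×1 + 2×1 = 2; c[3] = -1×1 + 2×1 = 1; c[4] = 2×1 = 2. Result coefficients: [1, 0, 2, 1, 2] → 1 + 2z^2 + z^3 + 2z^4

1 + 2z^2 + z^3 + 2z^4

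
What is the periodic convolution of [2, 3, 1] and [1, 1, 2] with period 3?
Use y[k] = Σ_j u[j]·v[(k-j) mod 3]. y[0] = 2×1 + 3×2 + 1×1 = 9; y[1] = 2×1 + 3×1 + 1×2 = 7; y[2] = 2×2 + 3×1 + 1×1 = 8. Result: [9, 7, 8]

[9, 7, 8]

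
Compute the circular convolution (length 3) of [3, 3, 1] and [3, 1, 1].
Use y[k] = Σ_j u[j]·v[(k-j) mod 3]. y[0] = 3×3 + 3×1 + 1×1 = 13; y[1] = 3×1 + 3×3 + 1×1 = 13; y[2] = 3×1 + 3×1 + 1×3 = 9. Result: [13, 13, 9]

[13, 13, 9]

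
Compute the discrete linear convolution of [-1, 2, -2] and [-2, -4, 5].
y[0] = -1×-2 = 2; y[1] = -1×-4 + 2×-2 = 0; y[2] = -1×5 + 2×-4 + -2×-2 = -9; y[3] = 2×5 + -2×-4 = 18; y[4] = -2×5 = -10

[2, 0, -9, 18, -10]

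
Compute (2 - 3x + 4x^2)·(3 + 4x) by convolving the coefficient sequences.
Ascending coefficients: a = [2, -3, 4], b = [3, 4]. c[0] = 2×3 = 6; c[1] = 2×4 + -3×3 = -1; c[2] = -3×4 + 4×3 = 0; c[3] = 4×4 = 16. Result coefficients: [6, -1, 0, 16] → 6 - x + 16x^3

6 - x + 16x^3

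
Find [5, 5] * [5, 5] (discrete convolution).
y[0] = 5×5 = 25; y[1] = 5×5 + 5×5 = 50; y[2] = 5×5 = 25

[25, 50, 25]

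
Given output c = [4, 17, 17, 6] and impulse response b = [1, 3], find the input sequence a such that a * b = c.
Deconvolve c=[4, 17, 17, 6] by b=[1, 3]. Since b[0]=1, solve forward: a[0] = c[0] / 1 = 4; a[1] = (c[1] - 4×3) / 1 = 5; a[2] = (c[2] - 5×3) / 1 = 2. So a = [4, 5, 2]. Check by forward convolution: c[0] = 4×1 = 4; c[1] = 4×3 + 5×1 = 17; c[2] = 5×3 + 2×1 = 17; c[3] = 2×3 = 6

[4, 5, 2]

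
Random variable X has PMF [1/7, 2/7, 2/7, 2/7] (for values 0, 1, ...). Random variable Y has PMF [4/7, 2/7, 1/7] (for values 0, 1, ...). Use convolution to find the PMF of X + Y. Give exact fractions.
P(X+Y=k) = Σ_i P(X=i)·P(Y=k-i) — a convolution of [1/7, 2/7, 2/7, 2/7] and [4/7, 2/7, 1/7]. P(X+Y=0) = (1/7)×(4/7) = 4/49; P(X+Y=1) = (1/7)×(2/7) + (2/7)×(4/7) = 2/49 + 8/49 = 10/49; P(X+Y=2) = (1/7)×(1/7) + (2/7)×(2/7) + (2/7)×(4/7) = 1/49 + 4/49 + 8/49 = 13/49; P(X+Y=3) = (2/7)×(1/7) + (2/7)×(2/7) + (2/7)×(4/7) = 2/49 + 4/49 + 8/49 = 2/7; P(X+Y=4) = (2/7)×(1/7) + (2/7)×(2/7) = 2/49 + 4/49 = 6/49; P(X+Y=5) = (2/7)×(1/7) = 2/49. PMF: [4/49, 10/49, 13/49, 2/7, 6/49, 2/49] (sums to 1 ✓)

[4/49, 10/49, 13/49, 2/7, 6/49, 2/49]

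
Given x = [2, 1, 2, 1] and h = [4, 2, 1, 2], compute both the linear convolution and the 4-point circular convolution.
Linear: y_lin[0] = 2×4 = 8; y_lin[1] = 2×2 + 1×4 = 8; y_lin[2] = 2×1 + 1×2 + 2×4 = 12; y_lin[3] = 2×2 + 1×1 + 2×2 + 1×4 = 13; y_lin[4] = 1×2 + 2×1 + 1×2 = 6; y_lin[5] = 2×2 + 1×1 = 5; y_lin[6] = 1×2 = 2 → [8, 8, 12, 13, 6, 5, 2]. Circular (length 4): y[0] = 2×4 + 1×2 + 2×1 + 1×2 = 14; y[1] = 2×2 + 1×4 + 2×2 + 1×1 = 13; y[2] = 2×1 + 1×2 + 2×4 + 1×2 = 14; y[3] = 2×2 + 1×1 + 2×2 + 1×4 = 13 → [14, 13, 14, 13]

Linear: [8, 8, 12, 13, 6, 5, 2], Circular: [14, 13, 14, 13]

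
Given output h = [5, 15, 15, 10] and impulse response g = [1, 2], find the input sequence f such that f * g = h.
Deconvolve h=[5, 15, 15, 10] by g=[1, 2]. Since g[0]=1, solve forward: f[0] = h[0] / 1 = 5; f[1] = (h[1] - 5×2) / 1 = 5; f[2] = (h[2] - 5×2) / 1 = 5. So f = [5, 5, 5]. Check by forward convolution: h[0] = 5×1 = 5; h[1] = 5×2 + 5×1 = 15; h[2] = 5×2 + 5×1 = 15; h[3] = 5×2 = 10

[5, 5, 5]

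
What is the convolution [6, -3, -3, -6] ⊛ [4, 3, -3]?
y[0] = 6×4 = 24; y[1] = 6×3 + -3×4 = 6; y[2] = 6×-3 + -3×3 + -3×4 = -39; y[3] = -3×-3 + -3×3 + -6×4 = -24; y[4] = -3×-3 + -6×3 = -9; y[5] = -6×-3 = 18

[24, 6, -39, -24, -9, 18]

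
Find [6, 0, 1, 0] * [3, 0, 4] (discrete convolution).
y[0] = 6×3 = 18; y[1] = 6×0 + 0×3 = 0; y[2] = 6×4 + 0×0 + 1×3 = 27; y[3] = 0×4 + 1×0 + 0×3 = 0; y[4] = 1×4 + 0×0 = 4; y[5] = 0×4 = 0

[18, 0, 27, 0, 4, 0]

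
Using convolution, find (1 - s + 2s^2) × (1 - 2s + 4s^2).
Ascending coefficients: a = [1, -1, 2], b = [1, -2, 4]. c[0] = 1×1 = 1; c[1] = 1×-2 + -1×1 = -3; c[2] = 1×4 + -1×-2 + 2×1 = 8; c[3] = -1×4 + 2×-2 = -8; c[4] = 2×4 = 8. Result coefficients: [1, -3, 8, -8, 8] → 1 - 3s + 8s^2 - 8s^3 + 8s^4

1 - 3s + 8s^2 - 8s^3 + 8s^4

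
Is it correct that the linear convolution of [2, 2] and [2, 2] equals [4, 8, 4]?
Recompute linear convolution of [2, 2] and [2, 2]: y[0] = 2×2 = 4; y[1] = 2×2 + 2×2 = 8; y[2] = 2×2 = 4 → [4, 8, 4]. Given [4, 8, 4] matches, so answer: Yes

Yes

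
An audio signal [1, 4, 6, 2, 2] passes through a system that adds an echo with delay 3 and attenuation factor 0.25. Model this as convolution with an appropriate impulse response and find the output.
Direct-path + delayed-attenuated-path model → impulse response h = [1, 0, 0, 0.25] (1 at lag 0, 0.25 at lag 3). Output y[n] = x[n] + 0.25·x[n - 3] (with x[n] = 0 outside 0..4): y[0] = 1 + 0.25×0 = 1; y[1] = 4 + 0.25×0 = 4; y[2] = 6 + 0.25×0 = 6; y[3] = 2 + 0.25×1 = 2.25; y[4] = 2 + 0.25×4 = 3.0; y[5] = 0 + 0.25×6 = 1.5; y[6] = 0 + 0.25×2 = 0.5; y[7] = 0 + 0.25×2 = 0.5. So y = [1, 4, 6, 2.25, 3.0, 1.5, 0.5, 0.5]

[1, 4, 6, 2.25, 3.0, 1.5, 0.5, 0.5]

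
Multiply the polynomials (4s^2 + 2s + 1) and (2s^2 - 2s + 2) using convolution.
Ascending coefficients: a = [1, 2, 4], b = [2, -2, 2]. c[0] = 1×2 = 2; c[1] = 1×-2 + 2×2 = 2; c[2] = 1×2 + 2×-2 + 4×2 = 6; c[3] = 2×2 + 4×-2 = -4; c[4] = 4×2 = 8. Result coefficients: [2, 2, 6, -4, 8] → 8s^4 - 4s^3 + 6s^2 + 2s + 2

8s^4 - 4s^3 + 6s^2 + 2s + 2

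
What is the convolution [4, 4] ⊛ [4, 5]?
y[0] = 4×4 = 16; y[1] = 4×5 + 4×4 = 36; y[2] = 4×5 = 20

[16, 36, 20]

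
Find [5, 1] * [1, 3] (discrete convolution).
y[0] = 5×1 = 5; y[1] = 5×3 + 1×1 = 16; y[2] = 1×3 = 3

[5, 16, 3]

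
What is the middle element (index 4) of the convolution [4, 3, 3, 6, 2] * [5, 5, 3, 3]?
Use y[k] = Σ_i a[i]·b[k-i] at k=4. y[4] = 3×3 + 3×3 + 6×5 + 2×5 = 58

58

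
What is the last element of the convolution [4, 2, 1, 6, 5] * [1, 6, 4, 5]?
Use y[k] = Σ_i a[i]·b[k-i] at k=7. y[7] = 5×5 = 25

25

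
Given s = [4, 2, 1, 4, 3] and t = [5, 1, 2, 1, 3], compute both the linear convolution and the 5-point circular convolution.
Linear: y_lin[0] = 4×5 = 20; y_lin[1] = 4×1 + 2×5 = 14; y_lin[2] = 4×2 + 2×1 + 1×5 = 15; y_lin[3] = 4×1 + 2×2 + 1×1 + 4×5 = 29; y_lin[4] = 4×3 + 2×1 + 1×2 + 4×1 + 3×5 = 35; y_lin[5] = 2×3 + 1×1 + 4×2 + 3×1 = 18; y_lin[6] = 1×3 + 4×1 + 3×2 = 13; y_lin[7] = 4×3 + 3×1 = 15; y_lin[8] = 3×3 = 9 → [20, 14, 15, 29, 35, 18, 13, 15, 9]. Circular (length 5): y[0] = 4×5 + 2×3 + 1×1 + 4×2 + 3×1 = 38; y[1] = 4×1 + 2×5 + 1×3 + 4×1 + 3×2 = 27; y[2] = 4×2 + 2×1 + 1×5 + 4×3 + 3×1 = 30; y[3] = 4×1 + 2×2 + 1×1 + 4×5 + 3×3 = 38; y[4] = 4×3 + 2×1 + 1×2 + 4×1 + 3×5 = 35 → [38, 27, 30, 38, 35]

Linear: [20, 14, 15, 29, 35, 18, 13, 15, 9], Circular: [38, 27, 30, 38, 35]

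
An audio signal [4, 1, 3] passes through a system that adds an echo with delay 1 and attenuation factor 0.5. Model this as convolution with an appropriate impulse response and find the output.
Direct-path + delayed-attenuated-path model → impulse response h = [1, 0.5] (1 at lag 0, 0.5 at lag 1). Output y[n] = x[n] + 0.5·x[n - 1] (with x[n] = 0 outside 0..2): y[0] = 4 + 0.5×0 = 4; y[1] = 1 + 0.5×4 = 3.0; y[2] = 3 + 0.5×1 = 3.5; y[3] = 0 + 0.5×3 = 1.5. So y = [4, 3.0, 3.5, 1.5]

[4, 3.0, 3.5, 1.5]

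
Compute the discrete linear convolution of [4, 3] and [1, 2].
y[0] = 4×1 = 4; y[1] = 4×2 + 3×1 = 11; y[2] = 3×2 = 6

[4, 11, 6]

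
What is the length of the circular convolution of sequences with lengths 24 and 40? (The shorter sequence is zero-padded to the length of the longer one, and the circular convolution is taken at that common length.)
Circular convolution (zero-padding the shorter input) has length max(m, n) = max(24, 40) = 40

40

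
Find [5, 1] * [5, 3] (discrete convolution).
y[0] = 5×5 = 25; y[1] = 5×3 + 1×5 = 20; y[2] = 1×3 = 3

[25, 20, 3]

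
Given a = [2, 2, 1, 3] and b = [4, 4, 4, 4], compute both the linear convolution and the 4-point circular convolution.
Linear: y_lin[0] = 2×4 = 8; y_lin[1] = 2×4 + 2×4 = 16; y_lin[2] = 2×4 + 2×4 + 1×4 = 20; y_lin[3] = 2×4 + 2×4 + 1×4 + 3×4 = 32; y_lin[4] = 2×4 + 1×4 + 3×4 = 24; y_lin[5] = 1×4 + 3×4 = 16; y_lin[6] = 3×4 = 12 → [8, 16, 20, 32, 24, 16, 12]. Circular (length 4): y[0] = 2×4 + 2×4 + 1×4 + 3×4 = 32; y[1] = 2×4 + 2×4 + 1×4 + 3×4 = 32; y[2] = 2×4 + 2×4 + 1×4 + 3×4 = 32; y[3] = 2×4 + 2×4 + 1×4 + 3×4 = 32 → [32, 32, 32, 32]

Linear: [8, 16, 20, 32, 24, 16, 12], Circular: [32, 32, 32, 32]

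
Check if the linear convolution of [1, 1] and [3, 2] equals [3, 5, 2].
Recompute linear convolution of [1, 1] and [3, 2]: y[0] = 1×3 = 3; y[1] = 1×2 + 1×3 = 5; y[2] = 1×2 = 2 → [3, 5, 2]. Given [3, 5, 2] matches, so answer: Yes

Yes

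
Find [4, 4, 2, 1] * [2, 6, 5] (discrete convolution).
y[0] = 4×2 = 8; y[1] = 4×6 + 4×2 = 32; y[2] = 4×5 + 4×6 + 2×2 = 48; y[3] = 4×5 + 2×6 + 1×2 = 34; y[4] = 2×5 + 1×6 = 16; y[5] = 1×5 = 5

[8, 32, 48, 34, 16, 5]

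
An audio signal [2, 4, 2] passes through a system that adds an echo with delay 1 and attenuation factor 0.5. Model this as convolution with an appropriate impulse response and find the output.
Direct-path + delayed-attenuated-path model → impulse response h = [1, 0.5] (1 at lag 0, 0.5 at lag 1). Output y[n] = x[n] + 0.5·x[n - 1] (with x[n] = 0 outside 0..2): y[0] = 2 + 0.5×0 = 2; y[1] = 4 + 0.5×2 = 5.0; y[2] = 2 + 0.5×4 = 4.0; y[3] = 0 + 0.5×2 = 1.0. So y = [2, 5.0, 4.0, 1.0]

[2, 5.0, 4.0, 1.0]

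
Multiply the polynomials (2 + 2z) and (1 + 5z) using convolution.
Ascending coefficients: a = [2, 2], b = [1, 5]. c[0] = 2×1 = 2; c[1] = 2×5 + 2×1 = 12; c[2] = 2×5 = 10. Result coefficients: [2, 12, 10] → 2 + 12z + 10z^2

2 + 12z + 10z^2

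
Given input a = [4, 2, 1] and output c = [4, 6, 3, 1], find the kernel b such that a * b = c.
Output length 4 = len(a) + len(b) - 1 ⇒ len(b) = 2. Solve b forward using b[k] = (c[k] - Σ_{i≥1} a[i]·b[k-i]) / a[0]: b[0] = c[0] / a[0] = 4 / 4 = 1; b[1] = (c[1] - 2×1) / a[0] = (6 - 2×1) / 4 = 1. So b = [1, 1]. Forward-check [4, 2, 1] * [1, 1]: c[0] = 4×1 = 4; c[1] = 4×1 + 2×1 = 6; c[2] = 2×1 + 1×1 = 3; c[3] = 1×1 = 1 → [4, 6, 3, 1] ✓

[1, 1]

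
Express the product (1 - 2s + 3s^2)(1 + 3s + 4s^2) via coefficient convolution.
Ascending coefficients: a = [1, -2, 3], b = [1, 3, 4]. c[0] = 1×1 = 1; c[1] = 1×3 + -2×1 = 1; c[2] = 1×4 + -2×3 + 3×1 = 1; c[3] = -2×4 + 3×3 = 1; c[4] = 3×4 = 12. Result coefficients: [1, 1, 1, 1, 12] → 1 + s + s^2 + s^3 + 12s^4

1 + s + s^2 + s^3 + 12s^4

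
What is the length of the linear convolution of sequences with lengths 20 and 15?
Linear/full convolution length: m + n - 1 = 20 + 15 - 1 = 34

34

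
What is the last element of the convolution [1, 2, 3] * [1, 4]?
Use y[k] = Σ_i a[i]·b[k-i] at k=3. y[3] = 3×4 = 12

12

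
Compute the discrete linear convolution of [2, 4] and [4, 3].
y[0] = 2×4 = 8; y[1] = 2×3 + 4×4 = 22; y[2] = 4×3 = 12

[8, 22, 12]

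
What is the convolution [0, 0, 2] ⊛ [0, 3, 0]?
y[0] = 0×0 = 0; y[1] = 0×3 + 0×0 = 0; y[2] = 0×0 + 0×3 + 2×0 = 0; y[3] = 0×0 + 2×3 = 6; y[4] = 2×0 = 0

[0, 0, 0, 6, 0]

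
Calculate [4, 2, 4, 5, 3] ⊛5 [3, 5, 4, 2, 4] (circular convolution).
Use y[k] = Σ_j a[j]·b[(k-j) mod 5]. y[0] = 4×3 + 2×4 + 4×2 + 5×4 + 3×5 = 63; y[1] = 4×5 + 2×3 + 4×4 + 5×2 + 3×4 = 64; y[2] = 4×4 + 2×5 + 4×3 + 5×4 + 3×2 = 64; y[3] = 4×2 + 2×4 + 4×5 + 5×3 + 3×4 = 63; y[4] = 4×4 + 2×2 + 4×4 + 5×5 + 3×3 = 70. Result: [63, 64, 64, 63, 70]

[63, 64, 64, 63, 70]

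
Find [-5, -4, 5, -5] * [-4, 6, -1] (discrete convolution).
y[0] = -5×-4 = 20; y[1] = -5×6 + -4×-4 = -14; y[2] = -5×-1 + -4×6 + 5×-4 = -39; y[3] = -4×-1 + 5×6 + -5×-4 = 54; y[4] = 5×-1 + -5×6 = -35; y[5] = -5×-1 = 5

[20, -14, -39, 54, -35, 5]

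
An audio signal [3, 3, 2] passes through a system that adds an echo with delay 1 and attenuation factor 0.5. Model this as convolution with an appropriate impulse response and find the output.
Direct-path + delayed-attenuated-path model → impulse response h = [1, 0.5] (1 at lag 0, 0.5 at lag 1). Output y[n] = x[n] + 0.5·x[n - 1] (with x[n] = 0 outside 0..2): y[0] = 3 + 0.5×0 = 3; y[1] = 3 + 0.5×3 = 4.5; y[2] = 2 + 0.5×3 = 3.5; y[3] = 0 + 0.5×2 = 1.0. So y = [3, 4.5, 3.5, 1.0]

[3, 4.5, 3.5, 1.0]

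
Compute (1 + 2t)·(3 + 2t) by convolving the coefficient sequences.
Ascending coefficients: a = [1, 2], b = [3, 2]. c[0] = 1×3 = 3; c[1] = 1×2 + 2×3 = 8; c[2] = 2×2 = 4. Result coefficients: [3, 8, 4] → 3 + 8t + 4t^2

3 + 8t + 4t^2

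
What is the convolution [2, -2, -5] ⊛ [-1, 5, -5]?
y[0] = 2×-1 = -2; y[1] = 2×5 + -2×-1 = 12; y[2] = 2×-5 + -2×5 + -5×-1 = -15; y[3] = -2×-5 + -5×5 = -15; y[4] = -5×-5 = 25

[-2, 12, -15, -15, 25]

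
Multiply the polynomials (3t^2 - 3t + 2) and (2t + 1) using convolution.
Ascending coefficients: a = [2, -3, 3], b = [1, 2]. c[0] = 2×1 = 2; c[1] = 2×2 + -3×1 = 1; c[2] = -3×2 + 3×1 = -3; c[3] = 3×2 = 6. Result coefficients: [2, 1, -3, 6] → 6t^3 - 3t^2 + t + 2

6t^3 - 3t^2 + t + 2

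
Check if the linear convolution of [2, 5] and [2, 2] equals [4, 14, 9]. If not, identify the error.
Recompute linear convolution of [2, 5] and [2, 2]: y[0] = 2×2 = 4; y[1] = 2×2 + 5×2 = 14; y[2] = 5×2 = 10 → [4, 14, 10]. Compare to given [4, 14, 9]: they differ at index 2: given 9, correct 10, so answer: No

No. Error at index 2: given 9, correct 10.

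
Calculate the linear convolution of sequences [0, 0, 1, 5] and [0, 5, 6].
y[0] = 0×0 = 0; y[1] = 0×5 + 0×0 = 0; y[2] = 0×6 + 0×5 + 1×0 = 0; y[3] = 0×6 + 1×5 + 5×0 = 5; y[4] = 1×6 + 5×5 = 31; y[5] = 5×6 = 30

[0, 0, 0, 5, 31, 30]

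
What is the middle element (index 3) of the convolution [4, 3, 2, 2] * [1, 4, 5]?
Use y[k] = Σ_i a[i]·b[k-i] at k=3. y[3] = 3×5 + 2×4 + 2×1 = 25

25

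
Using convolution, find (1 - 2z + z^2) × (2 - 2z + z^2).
Ascending coefficients: a = [1, -2, 1], b = [2, -2, 1]. c[0] = 1×2 = 2; c[1] = 1×-2 + -2×2 = -6; c[2] = 1×1 + -2×-2 + 1×2 = 7; c[3] = -2×1 + 1×-2 = -4; c[4] = 1×1 = 1. Result coefficients: [2, -6, 7, -4, 1] → 2 - 6z + 7z^2 - 4z^3 + z^4

2 - 6z + 7z^2 - 4z^3 + z^4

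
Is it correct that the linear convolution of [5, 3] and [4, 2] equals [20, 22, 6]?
Recompute linear convolution of [5, 3] and [4, 2]: y[0] = 5×4 = 20; y[1] = 5×2 + 3×4 = 22; y[2] = 3×2 = 6 → [20, 22, 6]. Given [20, 22, 6] matches, so answer: Yes

Yes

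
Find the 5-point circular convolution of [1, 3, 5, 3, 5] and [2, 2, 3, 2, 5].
Use y[k] = Σ_j f[j]·g[(k-j) mod 5]. y[0] = 1×2 + 3×5 + 5×2 + 3×3 + 5×2 = 46; y[1] = 1×2 + 3×2 + 5×5 + 3×2 + 5×3 = 54; y[2] = 1×3 + 3×2 + 5×2 + 3×5 + 5×2 = 44; y[3] = 1×2 + 3×3 + 5×2 + 3×2 + 5×5 = 52; y[4] = 1×5 + 3×2 + 5×3 + 3×2 + 5×2 = 42. Result: [46, 54, 44, 52, 42]

[46, 54, 44, 52, 42]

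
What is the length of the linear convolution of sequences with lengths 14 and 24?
Linear/full convolution length: m + n - 1 = 14 + 24 - 1 = 37

37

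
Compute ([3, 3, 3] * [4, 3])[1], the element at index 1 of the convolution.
Use y[k] = Σ_i a[i]·b[k-i] at k=1. y[1] = 3×3 + 3×4 = 21

21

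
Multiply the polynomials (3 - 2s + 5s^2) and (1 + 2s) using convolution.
Ascending coefficients: a = [3, -2, 5], b = [1, 2]. c[0] = 3×1 = 3; c[1] = 3×2 + -2×1 = 4; c[2] = -2×2 + 5×1 = 1; c[3] = 5×2 = 10. Result coefficients: [3, 4, 1, 10] → 3 + 4s + s^2 + 10s^3

3 + 4s + s^2 + 10s^3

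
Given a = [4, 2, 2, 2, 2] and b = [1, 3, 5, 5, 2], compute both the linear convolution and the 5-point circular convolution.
Linear: y_lin[0] = 4×1 = 4; y_lin[1] = 4×3 + 2×1 = 14; y_lin[2] = 4×5 + 2×3 + 2×1 = 28; y_lin[3] = 4×5 + 2×5 + 2×3 + 2×1 = 38; y_lin[4] = 4×2 + 2×5 + 2×5 + 2×3 + 2×1 = 36; y_lin[5] = 2×2 + 2×5 + 2×5 + 2×3 = 30; y_lin[6] = 2×2 + 2×5 + 2×5 = 24; y_lin[7] = 2×2 + 2×5 = 14; y_lin[8] = 2×2 = 4 → [4, 14, 28, 38, 36, 30, 24, 14, 4]. Circular (length 5): y[0] = 4×1 + 2×2 + 2×5 + 2×5 + 2×3 = 34; y[1] = 4×3 + 2×1 + 2×2 + 2×5 + 2×5 = 38; y[2] = 4×5 + 2×3 + 2×1 + 2×2 + 2×5 = 42; y[3] = 4×5 + 2×5 + 2×3 + 2×1 + 2×2 = 42; y[4] = 4×2 + 2×5 + 2×5 + 2×3 + 2×1 = 36 → [34, 38, 42, 42, 36]

Linear: [4, 14, 28, 38, 36, 30, 24, 14, 4], Circular: [34, 38, 42, 42, 36]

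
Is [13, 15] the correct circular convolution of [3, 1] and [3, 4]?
Recompute circular convolution of [3, 1] and [3, 4]: y[0] = 3×3 + 1×4 = 13; y[1] = 3×4 + 1×3 = 15 → [13, 15]. Given [13, 15] matches, so answer: Yes

Yes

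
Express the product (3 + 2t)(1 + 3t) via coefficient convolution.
Ascending coefficients: a = [3, 2], b = [1, 3]. c[0] = 3×1 = 3; c[1] = 3×3 + 2×1 = 11; c[2] = 2×3 = 6. Result coefficients: [3, 11, 6] → 3 + 11t + 6t^2

3 + 11t + 6t^2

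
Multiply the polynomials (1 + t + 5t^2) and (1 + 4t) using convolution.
Ascending coefficients: a = [1, 1, 5], b = [1, 4]. c[0] = 1×1 = 1; c[1] = 1×4 + 1×1 = 5; c[2] = 1×4 + 5×1 = 9; c[3] = 5×4 = 20. Result coefficients: [1, 5, 9, 20] → 1 + 5t + 9t^2 + 20t^3

1 + 5t + 9t^2 + 20t^3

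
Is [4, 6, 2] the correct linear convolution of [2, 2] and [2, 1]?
Recompute linear convolution of [2, 2] and [2, 1]: y[0] = 2×2 = 4; y[1] = 2×1 + 2×2 = 6; y[2] = 2×1 = 2 → [4, 6, 2]. Given [4, 6, 2] matches, so answer: Yes

Yes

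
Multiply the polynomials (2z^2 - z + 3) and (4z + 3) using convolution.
Ascending coefficients: a = [3, -1, 2], b = [3, 4]. c[0] = 3×3 = 9; c[1] = 3×4 + -1×3 = 9; c[2] = -1×4 + 2×3 = 2; c[3] = 2×4 = 8. Result coefficients: [9, 9, 2, 8] → 8z^3 + 2z^2 + 9z + 9

8z^3 + 2z^2 + 9z + 9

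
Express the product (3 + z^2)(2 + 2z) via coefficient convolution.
Ascending coefficients: a = [3, 0, 1], b = [2, 2]. c[0] = 3×2 = 6; c[1] = 3×2 + 0×2 = 6; c[2] = 0×2 + 1×2 = 2; c[3] = 1×2 = 2. Result coefficients: [6, 6, 2, 2] → 6 + 6z + 2z^2 + 2z^3

6 + 6z + 2z^2 + 2z^3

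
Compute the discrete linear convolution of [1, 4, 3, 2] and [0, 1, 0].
y[0] = 1×0 = 0; y[1] = 1×1 + 4×0 = 1; y[2] = 1×0 + 4×1 + 3×0 = 4; y[3] = 4×0 + 3×1 + 2×0 = 3; y[4] = 3×0 + 2×1 = 2; y[5] = 2×0 = 0

[0, 1, 4, 3, 2, 0]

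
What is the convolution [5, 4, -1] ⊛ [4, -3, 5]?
y[0] = 5×4 = 20; y[1] = 5×-3 + 4×4 = 1; y[2] = 5×5 + 4×-3 + -1×4 = 9; y[3] = 4×5 + -1×-3 = 23; y[4] = -1×5 = -5

[20, 1, 9, 23, -5]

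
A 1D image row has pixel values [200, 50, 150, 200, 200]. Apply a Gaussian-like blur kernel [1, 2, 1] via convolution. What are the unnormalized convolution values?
Convolve image row [200, 50, 150, 200, 200] with kernel [1, 2, 1]: y[0] = 200×1 = 200; y[1] = 200×2 + 50×1 = 450; y[2] = 200×1 + 50×2 + 150×1 = 450; y[3] = 50×1 + 150×2 + 200×1 = 550; y[4] = 150×1 + 200×2 + 200×1 = 750; y[5] = 200×1 + 200×2 = 600; y[6] = 200×1 = 200 → [200, 450, 450, 550, 750, 600, 200]. Normalization factor = sum(kernel) = 4.

[200, 450, 450, 550, 750, 600, 200]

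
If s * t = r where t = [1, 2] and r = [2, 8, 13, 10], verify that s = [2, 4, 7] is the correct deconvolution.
Forward-compute [2, 4, 7] * [1, 2]: r[0] = 2×1 = 2; r[1] = 2×2 + 4×1 = 8; r[2] = 4×2 + 7×1 = 15; r[3] = 7×2 = 14 → [2, 8, 15, 14]. Does not match given r = [2, 8, 13, 10].

Not verified. [2, 4, 7] * [1, 2] = [2, 8, 15, 14], which differs from [2, 8, 13, 10] at index 2.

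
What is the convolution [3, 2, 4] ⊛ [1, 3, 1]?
y[0] = 3×1 = 3; y[1] = 3×3 + 2×1 = 11; y[2] = 3×1 + 2×3 + 4×1 = 13; y[3] = 2×1 + 4×3 = 14; y[4] = 4×1 = 4

[3, 11, 13, 14, 4]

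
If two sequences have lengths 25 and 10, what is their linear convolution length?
Linear/full convolution length: m + n - 1 = 25 + 10 - 1 = 34

34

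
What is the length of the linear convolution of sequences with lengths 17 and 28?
Linear/full convolution length: m + n - 1 = 17 + 28 - 1 = 44

44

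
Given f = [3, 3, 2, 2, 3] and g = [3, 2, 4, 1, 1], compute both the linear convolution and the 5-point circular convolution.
Linear: y_lin[0] = 3×3 = 9; y_lin[1] = 3×2 + 3×3 = 15; y_lin[2] = 3×4 + 3×2 + 2×3 = 24; y_lin[3] = 3×1 + 3×4 + 2×2 + 2×3 = 25; y_lin[4] = 3×1 + 3×1 + 2×4 + 2×2 + 3×3 = 27; y_lin[5] = 3×1 + 2×1 + 2×4 + 3×2 = 19; y_lin[6] = 2×1 + 2×1 + 3×4 = 16; y_lin[7] = 2×1 + 3×1 = 5; y_lin[8] = 3×1 = 3 → [9, 15, 24, 25, 27, 19, 16, 5, 3]. Circular (length 5): y[0] = 3×3 + 3×1 + 2×1 + 2×4 + 3×2 = 28; y[1] = 3×2 + 3×3 + 2×1 + 2×1 + 3×4 = 31; y[2] = 3×4 + 3×2 + 2×3 + 2×1 + 3×1 = 29; y[3] = 3×1 + 3×4 + 2×2 + 2×3 + 3×1 = 28; y[4] = 3×1 + 3×1 + 2×4 + 2×2 + 3×3 = 27 → [28, 31, 29, 28, 27]

Linear: [9, 15, 24, 25, 27, 19, 16, 5, 3], Circular: [28, 31, 29, 28, 27]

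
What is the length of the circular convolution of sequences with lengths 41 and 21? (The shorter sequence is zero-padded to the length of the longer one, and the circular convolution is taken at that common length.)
Circular convolution (zero-padding the shorter input) has length max(m, n) = max(41, 21) = 41

41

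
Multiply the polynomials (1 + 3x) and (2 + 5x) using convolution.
Ascending coefficients: a = [1, 3], b = [2, 5]. c[0] = 1×2 = 2; c[1] = 1×5 + 3×2 = 11; c[2] = 3×5 = 15. Result coefficients: [2, 11, 15] → 2 + 11x + 15x^2

2 + 11x + 15x^2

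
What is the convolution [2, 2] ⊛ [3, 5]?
y[0] = 2×3 = 6; y[1] = 2×5 + 2×3 = 16; y[2] = 2×5 = 10

[6, 16, 10]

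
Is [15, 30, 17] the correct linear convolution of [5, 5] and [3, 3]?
Recompute linear convolution of [5, 5] and [3, 3]: y[0] = 5×3 = 15; y[1] = 5×3 + 5×3 = 30; y[2] = 5×3 = 15 → [15, 30, 15]. Compare to given [15, 30, 17]: they differ at index 2: given 17, correct 15, so answer: No

No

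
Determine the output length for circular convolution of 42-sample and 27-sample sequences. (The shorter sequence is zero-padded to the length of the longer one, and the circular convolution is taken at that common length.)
Circular convolution (zero-padding the shorter input) has length max(m, n) = max(42, 27) = 42

42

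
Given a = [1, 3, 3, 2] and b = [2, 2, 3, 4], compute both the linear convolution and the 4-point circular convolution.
Linear: y_lin[0] = 1×2 = 2; y_lin[1] = 1×2 + 3×2 = 8; y_lin[2] = 1×3 + 3×2 + 3×2 = 15; y_lin[3] = 1×4 + 3×3 + 3×2 + 2×2 = 23; y_lin[4] = 3×4 + 3×3 + 2×2 = 25; y_lin[5] = 3×4 + 2×3 = 18; y_lin[6] = 2×4 = 8 → [2, 8, 15, 23, 25, 18, 8]. Circular (length 4): y[0] = 1×2 + 3×4 + 3×3 + 2×2 = 27; y[1] = 1×2 + 3×2 + 3×4 + 2×3 = 26; y[2] = 1×3 + 3×2 + 3×2 + 2×4 = 23; y[3] = 1×4 + 3×3 + 3×2 + 2×2 = 23 → [27, 26, 23, 23]

Linear: [2, 8, 15, 23, 25, 18, 8], Circular: [27, 26, 23, 23]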